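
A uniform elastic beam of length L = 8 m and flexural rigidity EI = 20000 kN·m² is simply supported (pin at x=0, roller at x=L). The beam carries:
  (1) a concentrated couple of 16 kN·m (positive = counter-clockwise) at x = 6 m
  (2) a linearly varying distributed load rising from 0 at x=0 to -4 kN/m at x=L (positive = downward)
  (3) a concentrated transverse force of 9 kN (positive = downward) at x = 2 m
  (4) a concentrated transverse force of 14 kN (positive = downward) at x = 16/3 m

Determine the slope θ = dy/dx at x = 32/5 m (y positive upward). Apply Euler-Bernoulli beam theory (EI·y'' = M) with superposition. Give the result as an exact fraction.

Load 1 — applied couple M₀=16 kN·m at a=6 m (b=L-a=2):
  θ_1 = (M₀x²/(2L)-M₀(x-a)+C₁)/EI  [x>a] with C₁=M₀(3b²-L²)/(6L)=-52/3 = (16·(32/5)²/(2·8)-16·((32/5)-6)+(-52/3))/20000 = 323/375000 rad
Load 2 — triangular load w₀=-4 kN/m (0→w₀ over full span):
  θ_2 = -w₀(7L⁴-30L²x²+15x⁴)/(360LEI) = -(-4)·(7·8⁴-30·8²·(32/5)²+15·(32/5)⁴)/(360·8·20000) = -6056/3515625 rad
Load 3 — point force P=9 kN at a=2 m (b=L-a=6):
  θ_3 = -Pa(2L²-6Lx+3x²+a²)/(6LEI)  [x>a] = -9·2·(2·8²-6·8·(32/5)+3·(32/5)²+2²)/(6·8·20000) = 981/1000000 rad
Load 4 — point force P=14 kN at a=16/3 m (b=L-a=8/3):
  θ_4 = -Pa(2L²-6Lx+3x²+a²)/(6LEI)  [x>a] = -14·(16/3)·(2·8²-6·8·(32/5)+3·(32/5)²+(16/3)²)/(6·8·20000) = 2744/1265625 rad
Superposition: θ = Σ θ_i = 4632869/2025000000 rad ≈ 0.002288 rad

θ(32/5) = 4632869/2025000000 rad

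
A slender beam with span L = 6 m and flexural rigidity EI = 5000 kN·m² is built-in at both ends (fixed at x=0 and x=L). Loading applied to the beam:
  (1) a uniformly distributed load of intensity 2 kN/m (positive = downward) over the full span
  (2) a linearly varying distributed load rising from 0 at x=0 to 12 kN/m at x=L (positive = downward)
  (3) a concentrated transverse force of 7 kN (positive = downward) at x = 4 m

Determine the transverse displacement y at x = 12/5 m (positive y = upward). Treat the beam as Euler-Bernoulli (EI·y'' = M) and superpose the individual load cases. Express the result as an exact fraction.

Load 1 — uniform load w=2 kN/m over full span:
  y_1 = -wx²(L-x)²/(24EI) = -2·(12/5)²·(6-(12/5))²/(24·5000) = -486/390625 m
Load 2 — triangular load w₀=12 kN/m (0→w₀ over full span):
  y_2 = -w₀x²(L-x)²(x+2L)/(120LEI) = -12·(12/5)²·(6-(12/5))²·((12/5)+2·6)/(120·6·5000) = -34992/9765625 m
Load 3 — point force P=7 kN at a=4 m (b=L-a=2):
  y_3 = -Pb²x²(3aL-(3a+b)x)/(6L³EI)  [x≤a] = -7·2²·(12/5)²·(3·4·6-(3·4+2)·(12/5))/(6·6³·5000) = -224/234375 m
Superposition: y = Σ y_i = -169426/29296875 m ≈ -0.005783 m

y(12/5) = -169426/29296875 m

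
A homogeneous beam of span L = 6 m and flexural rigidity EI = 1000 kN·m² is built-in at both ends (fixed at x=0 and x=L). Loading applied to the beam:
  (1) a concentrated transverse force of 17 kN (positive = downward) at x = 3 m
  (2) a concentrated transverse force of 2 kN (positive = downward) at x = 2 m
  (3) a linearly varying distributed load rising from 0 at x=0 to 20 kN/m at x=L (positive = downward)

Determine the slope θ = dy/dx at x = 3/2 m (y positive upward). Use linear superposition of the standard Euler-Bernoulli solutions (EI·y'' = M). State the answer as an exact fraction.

Load 1 — point force P=17 kN at a=3 m (b=L-a=3):
  θ_1 = -Pb²x(2aL-(3a+b)x)/(2L³EI)  [x≤a] = -17·3²·(3/2)·(2·3·6-(3·3+3)·(3/2))/(2·6³·1000) = -153/16000 rad
Load 2 — point force P=2 kN at a=2 m (b=L-a=4):
  θ_2 = -Pb²x(2aL-(3a+b)x)/(2L³EI)  [x≤a] = -2·4²·(3/2)·(2·2·6-(3·2+4)·(3/2))/(2·6³·1000) = -1/1000 rad
Load 3 — triangular load w₀=20 kN/m (0→w₀ over full span):
  θ_3 = -w₀(2x(L-x)(L-2x)(x+2L)+x²(L-x)²)/(120LEI) = -20·(2·(3/2)·(6-(3/2))·(6-2·(3/2))·((3/2)+2·6)+(3/2)²·(6-(3/2))²)/(120·6·1000) = -1053/64000 rad
Superposition: θ = Σ θ_i = -1729/64000 rad ≈ -0.027016 rad

θ(3/2) = -1729/64000 rad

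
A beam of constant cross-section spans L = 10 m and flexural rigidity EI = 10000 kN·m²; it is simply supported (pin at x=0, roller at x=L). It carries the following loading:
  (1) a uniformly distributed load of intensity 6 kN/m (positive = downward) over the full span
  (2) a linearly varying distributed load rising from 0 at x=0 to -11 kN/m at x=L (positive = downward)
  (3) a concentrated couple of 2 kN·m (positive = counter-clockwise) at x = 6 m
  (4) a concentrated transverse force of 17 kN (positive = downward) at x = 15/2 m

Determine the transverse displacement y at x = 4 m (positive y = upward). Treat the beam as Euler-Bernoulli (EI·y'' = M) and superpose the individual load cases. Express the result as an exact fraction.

Load 1 — uniform load w=6 kN/m over full span:
  y_1 = -wx(L³-2Lx²+x³)/(24EI) = -6·4·(10³-2·10·4²+4³)/(24·10000) = -93/1250 m
Load 2 — triangular load w₀=-11 kN/m (0→w₀ over full span):
  y_2 = -w₀x(7L⁴-10L²x²+3x⁴)/(360LEI) = -(-11)·4·(7·10⁴-10·10²·4²+3·4⁴)/(360·10·10000) = 12551/187500 m
Load 3 — applied couple M₀=2 kN·m at a=6 m (b=L-a=4):
  y_3 = (M₀x³/(6L)+C₁x)/EI  [x≤a] with C₁=M₀(3b²-L²)/(6L)=-26/15 = (2·4³/(6·10)+(-26/15)·4)/10000 = -3/6250 m
Load 4 — point force P=17 kN at a=15/2 m (b=L-a=5/2):
  y_4 = -Pbx(L²-b²-x²)/(6LEI)  [x≤a] = -17·(5/2)·4·(10²-(5/2)²-4²)/(6·10·10000) = -5287/240000 m
Superposition: y = Σ y_i = -59941/2000000 m ≈ -0.029971 m

y(4) = -59941/2000000 m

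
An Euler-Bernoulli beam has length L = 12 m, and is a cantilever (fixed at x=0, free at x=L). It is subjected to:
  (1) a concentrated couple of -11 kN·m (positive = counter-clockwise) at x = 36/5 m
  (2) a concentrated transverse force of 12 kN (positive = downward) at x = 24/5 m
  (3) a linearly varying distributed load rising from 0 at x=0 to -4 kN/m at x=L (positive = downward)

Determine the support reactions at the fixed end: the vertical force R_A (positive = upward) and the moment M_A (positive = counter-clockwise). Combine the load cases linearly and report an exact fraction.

Load 1 — applied couple M₀=-11 kN·m at a=36/5 m (b=L-a=24/5):
  R_A = 0 kN
  M_A = -M₀ = -(-11) = 11 kN·m
Load 2 — point force P=12 kN at a=24/5 m (b=L-a=36/5):
  R_A = P = 12 kN
  M_A = Pa = 12·(24/5) = 288/5 kN·m
Load 3 — triangular load w₀=-4 kN/m (0→w₀ over full span):
  R_A = w₀L/2 = (-4)·12/2 = -24 kN
  M_A = w₀L²/3 = (-4)·12²/3 = -192 kN·m
Superposition: R_A = -12 kN, M_A = -617/5 kN·m

R_A = -12 kN, M_A = -617/5 kN·m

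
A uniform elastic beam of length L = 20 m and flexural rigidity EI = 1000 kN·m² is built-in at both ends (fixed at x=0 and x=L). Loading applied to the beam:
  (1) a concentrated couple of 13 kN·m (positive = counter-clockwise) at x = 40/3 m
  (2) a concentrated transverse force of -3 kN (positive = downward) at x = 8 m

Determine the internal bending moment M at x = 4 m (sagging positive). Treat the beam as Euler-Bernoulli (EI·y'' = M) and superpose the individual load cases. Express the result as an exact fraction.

Load 1 — applied couple M₀=13 kN·m at a=40/3 m (b=L-a=20/3):
  M_1 = R_Ax - M_A  [x≤a] with R_A=13/15, M_A=13/3 = (13/15)·4 - (13/3) = -13/15 kN·m
Load 2 — point force P=-3 kN at a=8 m (b=L-a=12):
  M_2 = Pb²(3a+b)x/L³ - Pab²/L²  [x≤a] = (-3)·12²·(3·8+12)·4/20³ - (-3)·8·12²/20² = 108/125 kN·m
Superposition: M = Σ M_i = -1/375 kN·m ≈ -0.002667 kN·m

M(4) = -1/375 kN·m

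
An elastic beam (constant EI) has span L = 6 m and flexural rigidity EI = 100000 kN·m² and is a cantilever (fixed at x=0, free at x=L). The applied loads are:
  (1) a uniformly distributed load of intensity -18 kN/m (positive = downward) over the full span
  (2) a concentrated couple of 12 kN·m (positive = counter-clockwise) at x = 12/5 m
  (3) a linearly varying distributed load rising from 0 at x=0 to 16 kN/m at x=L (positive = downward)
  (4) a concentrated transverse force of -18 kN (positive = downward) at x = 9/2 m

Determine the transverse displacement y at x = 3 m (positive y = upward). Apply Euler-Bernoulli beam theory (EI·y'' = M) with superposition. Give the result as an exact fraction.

Load 1 — uniform load w=-18 kN/m over full span:
  y_1 = -wx²(x²-4Lx+6L²)/(24EI) = -(-18)·3²·(3²-4·6·3+6·6²)/(24·100000) = 4131/400000 m
Load 2 — applied couple M₀=12 kN·m at a=12/5 m (b=L-a=18/5):
  y_2 = M₀a(2x-a)/(2EI)  [x>a] = 12·(12/5)·(2·3-(12/5))/(2·100000) = 81/156250 m
Load 3 — triangular load w₀=16 kN/m (0→w₀ over full span):
  y_3 = (w₀Lx³/12-w₀L²x²/6-w₀x⁵/(120L))/EI = (16·6·3³/12-16·6²·3²/6-16·3⁵/(120·6))/100000 = -3267/500000 m
Load 4 — point force P=-18 kN at a=9/2 m (b=L-a=3/2):
  y_4 = -Px²(3a-x)/(6EI)  [x≤a] = -(-18)·3²·(3·(9/2)-3)/(6·100000) = 567/200000 m
Superposition: y = Σ y_i = 71469/10000000 m ≈ 0.007147 m

y(3) = 71469/10000000 m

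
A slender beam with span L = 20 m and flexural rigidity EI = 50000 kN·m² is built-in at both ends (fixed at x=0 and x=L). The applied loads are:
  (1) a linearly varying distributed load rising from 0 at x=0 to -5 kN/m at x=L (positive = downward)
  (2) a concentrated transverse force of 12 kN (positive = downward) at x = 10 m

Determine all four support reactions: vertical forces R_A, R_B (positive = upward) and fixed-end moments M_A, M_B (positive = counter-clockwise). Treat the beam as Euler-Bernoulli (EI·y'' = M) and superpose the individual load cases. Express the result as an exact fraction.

R_A = -9 kN, M_A = -110/3 kN·m, R_B = -29 kN, M_B = 70 kN·m

Load 1 — triangular load w₀=-5 kN/m (0→w₀ over full span):
  R_A = 3w₀L/20 = 3·(-5)·20/20 = -15 kN
  M_A = w₀L²/30 = (-5)·20²/30 = -200/3 kN·m
  R_B = 7w₀L/20 = 7·(-5)·20/20 = -35 kN
  M_B = -w₀L²/20 = -(-5)·20²/20 = 100 kN·m
Load 2 — point force P=12 kN at a=10 m (b=L-a=10):
  R_A = Pb²(3a+b)/L³ = 12·10²·(3·10+10)/20³ = 6 kN
  M_A = Pab²/L² = 12·10·10²/20² = 30 kN·m
  R_B = Pa²(a+3b)/L³ = 12·10²·(10+3·10)/20³ = 6 kN
  M_B = -Pa²b/L² = -12·10²·10/20² = -30 kN·m
Superposition: R_A = -9 kN, M_A = -110/3 kN·m, R_B = -29 kN, M_B = 70 kN·m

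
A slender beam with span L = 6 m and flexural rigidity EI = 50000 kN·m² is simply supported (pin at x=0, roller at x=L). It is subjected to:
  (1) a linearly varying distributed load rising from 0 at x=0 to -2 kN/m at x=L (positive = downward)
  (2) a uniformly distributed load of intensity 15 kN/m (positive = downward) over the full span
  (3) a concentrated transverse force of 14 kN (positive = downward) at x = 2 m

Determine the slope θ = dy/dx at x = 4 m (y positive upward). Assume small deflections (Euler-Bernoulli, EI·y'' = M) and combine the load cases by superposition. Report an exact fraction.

Load 1 — triangular load w₀=-2 kN/m (0→w₀ over full span):
  θ_1 = -w₀(7L⁴-30L²x²+15x⁴)/(360LEI) = -(-2)·(7·6⁴-30·6²·4²+15·4⁴)/(360·6·50000) = -91/1125000 rad
Load 2 — uniform load w=15 kN/m over full span:
  θ_2 = -w(L³-6Lx²+4x³)/(24EI) = -15·(6³-6·6·4²+4·4³)/(24·50000) = 13/10000 rad
Load 3 — point force P=14 kN at a=2 m (b=L-a=4):
  θ_3 = -Pa(2L²-6Lx+3x²+a²)/(6LEI)  [x>a] = -14·2·(2·6²-6·6·4+3·4²+2²)/(6·6·50000) = 7/22500 rad
Superposition: θ = Σ θ_i = 3443/2250000 rad ≈ 0.001530 rad

θ(4) = 3443/2250000 rad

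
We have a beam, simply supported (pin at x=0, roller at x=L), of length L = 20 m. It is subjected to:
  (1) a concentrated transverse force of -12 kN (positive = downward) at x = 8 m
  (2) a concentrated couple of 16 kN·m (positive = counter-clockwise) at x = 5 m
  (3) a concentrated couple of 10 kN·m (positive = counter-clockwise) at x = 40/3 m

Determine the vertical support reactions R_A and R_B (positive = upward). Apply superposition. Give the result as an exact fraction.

R_A = -59/10 kN, R_B = -61/10 kN

Load 1 — point force P=-12 kN at a=8 m (b=L-a=12):
  R_A = Pb/L = (-12)·12/20 = -36/5 kN
  R_B = Pa/L = (-12)·8/20 = -24/5 kN
Load 2 — applied couple M₀=16 kN·m at a=5 m (b=L-a=15):
  R_A = M₀/L = 16/20 = 4/5 kN
  R_B = -M₀/L = -16/20 = -4/5 kN
Load 3 — applied couple M₀=10 kN·m at a=40/3 m (b=L-a=20/3):
  R_A = M₀/L = 10/20 = 1/2 kN
  R_B = -M₀/L = -10/20 = -1/2 kN
Superposition: R_A = -59/10 kN, R_B = -61/10 kN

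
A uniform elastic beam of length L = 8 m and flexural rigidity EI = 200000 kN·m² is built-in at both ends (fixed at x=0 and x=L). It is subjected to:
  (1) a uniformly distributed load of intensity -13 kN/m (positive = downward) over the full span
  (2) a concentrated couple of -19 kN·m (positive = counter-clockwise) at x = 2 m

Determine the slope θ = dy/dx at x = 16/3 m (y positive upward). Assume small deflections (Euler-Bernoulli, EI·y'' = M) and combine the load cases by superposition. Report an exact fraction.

θ(16/3) = -563/3240000 rad

Load 1 — uniform load w=-13 kN/m over full span:
  θ_1 = -wx(L-x)(L-2x)/(12EI) = -(-13)·(16/3)·(8-(16/3))·(8-2·(16/3))/(12·200000) = -52/253125 rad
Load 2 — applied couple M₀=-19 kN·m at a=2 m (b=L-a=6):
  θ_2 = (R_Ax²/2 - M_Ax - M₀(x-a))/EI  [x>a] with R_A=-171/64, M_A=57/16 = ((-171/64)·(16/3)²/2 - (57/16)·(16/3) - (-19)·((16/3)-2))/200000 = 19/600000 rad
Superposition: θ = Σ θ_i = -563/3240000 rad ≈ -0.000174 rad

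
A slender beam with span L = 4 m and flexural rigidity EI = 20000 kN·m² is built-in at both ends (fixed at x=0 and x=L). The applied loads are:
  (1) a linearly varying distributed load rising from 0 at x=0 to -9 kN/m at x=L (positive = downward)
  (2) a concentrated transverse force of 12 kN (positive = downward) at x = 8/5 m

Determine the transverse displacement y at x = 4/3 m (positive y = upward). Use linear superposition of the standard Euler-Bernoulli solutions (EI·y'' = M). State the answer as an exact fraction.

y(4/3) = -272/6328125 m

Load 1 — triangular load w₀=-9 kN/m (0→w₀ over full span):
  y_1 = -w₀x²(L-x)²(x+2L)/(120LEI) = -(-9)·(4/3)²·(4-(4/3))²·((4/3)+2·4)/(120·4·20000) = 28/253125 m
Load 2 — point force P=12 kN at a=8/5 m (b=L-a=12/5):
  y_2 = -Pb²x²(3aL-(3a+b)x)/(6L³EI)  [x≤a] = -12·(12/5)²·(4/3)²·(3·(8/5)·4-(3·(8/5)+(12/5))·(4/3))/(6·4³·20000) = -12/78125 m
Superposition: y = Σ y_i = -272/6328125 m ≈ -0.000043 m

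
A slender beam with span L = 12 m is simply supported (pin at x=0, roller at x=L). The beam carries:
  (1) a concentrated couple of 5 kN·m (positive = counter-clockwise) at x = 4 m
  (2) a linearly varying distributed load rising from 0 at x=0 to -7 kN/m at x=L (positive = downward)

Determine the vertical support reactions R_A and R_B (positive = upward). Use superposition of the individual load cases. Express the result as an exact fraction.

R_A = -163/12 kN, R_B = -341/12 kN

Load 1 — applied couple M₀=5 kN·m at a=4 m (b=L-a=8):
  R_A = M₀/L = 5/12 kN
  R_B = -M₀/L = -5/12 kN
Load 2 — triangular load w₀=-7 kN/m (0→w₀ over full span):
  R_A = w₀L/6 = (-7)·12/6 = -14 kN
  R_B = w₀L/3 = (-7)·12/3 = -28 kN
Superposition: R_A = -163/12 kN, R_B = -341/12 kN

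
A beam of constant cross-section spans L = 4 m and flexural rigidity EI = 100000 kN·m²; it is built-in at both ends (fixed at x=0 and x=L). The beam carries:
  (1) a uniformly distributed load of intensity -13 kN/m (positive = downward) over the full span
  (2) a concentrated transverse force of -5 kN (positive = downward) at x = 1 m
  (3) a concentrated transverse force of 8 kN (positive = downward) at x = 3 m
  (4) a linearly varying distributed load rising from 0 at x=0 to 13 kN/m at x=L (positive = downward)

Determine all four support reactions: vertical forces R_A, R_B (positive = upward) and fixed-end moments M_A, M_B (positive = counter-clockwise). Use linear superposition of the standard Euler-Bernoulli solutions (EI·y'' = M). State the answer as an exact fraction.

Load 1 — uniform load w=-13 kN/m over full span:
  R_A = wL/2 = (-13)·4/2 = -26 kN
  M_A = wL²/12 = (-13)·4²/12 = -52/3 kN·m
  R_B = wL/2 = (-13)·4/2 = -26 kN
  M_B = -wL²/12 = -(-13)·4²/12 = 52/3 kN·m
Load 2 — point force P=-5 kN at a=1 m (b=L-a=3):
  R_A = Pb²(3a+b)/L³ = (-5)·3²·(3·1+3)/4³ = -135/32 kN
  M_A = Pab²/L² = (-5)·1·3²/4² = -45/16 kN·m
  R_B = Pa²(a+3b)/L³ = (-5)·1²·(1+3·3)/4³ = -25/32 kN
  M_B = -Pa²b/L² = -(-5)·1²·3/4² = 15/16 kN·m
Load 3 — point force P=8 kN at a=3 m (b=L-a=1):
  R_A = Pb²(3a+b)/L³ = 8·1²·(3·3+1)/4³ = 5/4 kN
  M_A = Pab²/L² = 8·3·1²/4² = 3/2 kN·m
  R_B = Pa²(a+3b)/L³ = 8·3²·(3+3·1)/4³ = 27/4 kN
  M_B = -Pa²b/L² = -8·3²·1/4² = -9/2 kN·m
Load 4 — triangular load w₀=13 kN/m (0→w₀ over full span):
  R_A = 3w₀L/20 = 3·13·4/20 = 39/5 kN
  M_A = w₀L²/30 = 13·4²/30 = 104/15 kN·m
  R_B = 7w₀L/20 = 7·13·4/20 = 91/5 kN
  M_B = -w₀L²/20 = -13·4²/20 = -52/5 kN·m
Superposition: R_A = -3387/160 kN, M_A = -937/80 kN·m, R_B = -293/160 kN, M_B = 809/240 kN·m

R_A = -3387/160 kN, M_A = -937/80 kN·m, R_B = -293/160 kN, M_B = 809/240 kN·m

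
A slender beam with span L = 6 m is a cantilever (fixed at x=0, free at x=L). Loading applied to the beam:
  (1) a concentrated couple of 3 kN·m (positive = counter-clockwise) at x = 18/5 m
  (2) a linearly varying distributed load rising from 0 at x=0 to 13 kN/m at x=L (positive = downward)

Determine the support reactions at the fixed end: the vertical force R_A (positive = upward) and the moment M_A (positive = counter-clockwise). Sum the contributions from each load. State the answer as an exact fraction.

Load 1 — applied couple M₀=3 kN·m at a=18/5 m (b=L-a=12/5):
  R_A = 0 kN
  M_A = -M₀ = -3 kN·m
Load 2 — triangular load w₀=13 kN/m (0→w₀ over full span):
  R_A = w₀L/2 = 13·6/2 = 39 kN
  M_A = w₀L²/3 = 13·6²/3 = 156 kN·m
Superposition: R_A = 39 kN, M_A = 153 kN·m

R_A = 39 kN, M_A = 153 kN·m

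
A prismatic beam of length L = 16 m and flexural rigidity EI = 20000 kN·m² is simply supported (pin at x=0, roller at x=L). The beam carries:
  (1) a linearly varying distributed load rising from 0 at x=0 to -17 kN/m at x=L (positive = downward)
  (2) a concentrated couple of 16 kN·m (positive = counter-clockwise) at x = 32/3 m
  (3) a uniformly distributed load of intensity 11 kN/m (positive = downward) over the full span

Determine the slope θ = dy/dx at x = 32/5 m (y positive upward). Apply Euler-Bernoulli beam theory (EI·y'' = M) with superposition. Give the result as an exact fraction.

θ(32/5) = -11224/3515625 rad

Load 1 — triangular load w₀=-17 kN/m (0→w₀ over full span):
  θ_1 = -w₀(7L⁴-30L²x²+15x⁴)/(360LEI) = -(-17)·(7·16⁴-30·16²·(32/5)²+15·(32/5)⁴)/(360·16·20000) = 87856/3515625 rad
Load 2 — applied couple M₀=16 kN·m at a=32/3 m (b=L-a=16/3):
  θ_2 = (M₀x²/(2L)+C₁)/EI  [x≤a] with C₁=M₀(3b²-L²)/(6L)=-256/9 = (16·(32/5)²/(2·16)+(-256/9))/20000 = -56/140625 rad
Load 3 — uniform load w=11 kN/m over full span:
  θ_3 = -w(L³-6Lx²+4x³)/(24EI) = -11·(16³-6·16·(32/5)²+4·(32/5)³)/(24·20000) = -6512/234375 rad
Superposition: θ = Σ θ_i = -11224/3515625 rad ≈ -0.003193 rad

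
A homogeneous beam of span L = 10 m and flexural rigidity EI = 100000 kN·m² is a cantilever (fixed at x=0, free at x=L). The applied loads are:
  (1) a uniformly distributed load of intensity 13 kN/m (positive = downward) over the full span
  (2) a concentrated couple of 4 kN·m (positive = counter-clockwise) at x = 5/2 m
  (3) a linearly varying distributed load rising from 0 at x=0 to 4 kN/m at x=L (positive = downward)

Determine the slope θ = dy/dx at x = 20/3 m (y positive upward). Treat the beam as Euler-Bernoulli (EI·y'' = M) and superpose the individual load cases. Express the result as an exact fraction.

θ(20/3) = -62057/2430000 rad

Load 1 — uniform load w=13 kN/m over full span:
  θ_1 = -wx(x²-3Lx+3L²)/(6EI) = -13·(20/3)·((20/3)²-3·10·(20/3)+3·10²)/(6·100000) = -169/8100 rad
Load 2 — applied couple M₀=4 kN·m at a=5/2 m (b=L-a=15/2):
  θ_2 = M₀a/EI  [x>a] = 4·(5/2)/100000 = 1/10000 rad
Load 3 — triangular load w₀=4 kN/m (0→w₀ over full span):
  θ_3 = (w₀Lx²/4-w₀L²x/3-w₀x⁴/(24L))/EI = (4·10·(20/3)²/4-4·10²·(20/3)/3-4·(20/3)⁴/(24·10))/100000 = -29/6075 rad
Superposition: θ = Σ θ_i = -62057/2430000 rad ≈ -0.025538 rad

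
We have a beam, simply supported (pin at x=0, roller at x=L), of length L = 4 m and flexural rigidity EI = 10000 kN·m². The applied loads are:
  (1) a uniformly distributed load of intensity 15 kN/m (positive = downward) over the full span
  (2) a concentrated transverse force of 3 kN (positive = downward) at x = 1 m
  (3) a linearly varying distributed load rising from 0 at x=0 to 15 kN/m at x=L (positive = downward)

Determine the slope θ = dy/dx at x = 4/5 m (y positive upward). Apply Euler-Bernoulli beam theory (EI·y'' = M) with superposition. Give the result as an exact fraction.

Load 1 — uniform load w=15 kN/m over full span:
  θ_1 = -w(L³-6Lx²+4x³)/(24EI) = -15·(4³-6·4·(4/5)²+4·(4/5)³)/(24·10000) = -99/31250 rad
Load 2 — point force P=3 kN at a=1 m (b=L-a=3):
  θ_2 = -Pb(L²-b²-3x²)/(6LEI)  [x≤a] = -3·3·(4²-3²-3·(4/5)²)/(6·4·10000) = -381/2000000 rad
Load 3 — triangular load w₀=15 kN/m (0→w₀ over full span):
  θ_3 = -w₀(7L⁴-30L²x²+15x⁴)/(360LEI) = -15·(7·4⁴-30·4²·(4/5)²+15·(4/5)⁴)/(360·4·10000) = -364/234375 rad
Superposition: θ = Σ θ_i = -147347/30000000 rad ≈ -0.004912 rad

θ(4/5) = -147347/30000000 rad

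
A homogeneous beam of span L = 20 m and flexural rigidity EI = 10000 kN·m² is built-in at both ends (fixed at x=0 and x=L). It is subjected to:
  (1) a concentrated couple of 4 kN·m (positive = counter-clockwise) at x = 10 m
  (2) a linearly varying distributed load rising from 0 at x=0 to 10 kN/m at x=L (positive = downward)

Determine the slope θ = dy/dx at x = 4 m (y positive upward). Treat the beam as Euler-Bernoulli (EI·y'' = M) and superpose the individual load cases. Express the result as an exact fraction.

Load 1 — applied couple M₀=4 kN·m at a=10 m (b=L-a=10):
  θ_1 = (R_Ax²/2 - M_Ax)/EI  [x≤a] with R_A=3/10, M_A=1 = ((3/10)·4²/2 - 1·4)/10000 = -1/6250 rad
Load 2 — triangular load w₀=10 kN/m (0→w₀ over full span):
  θ_2 = -w₀(2x(L-x)(L-2x)(x+2L)+x²(L-x)²)/(120LEI) = -10·(2·4·(20-4)·(20-2·4)·(4+2·20)+4²·(20-4)²)/(120·20·10000) = -56/1875 rad
Superposition: θ = Σ θ_i = -563/18750 rad ≈ -0.030027 rad

θ(4) = -563/18750 rad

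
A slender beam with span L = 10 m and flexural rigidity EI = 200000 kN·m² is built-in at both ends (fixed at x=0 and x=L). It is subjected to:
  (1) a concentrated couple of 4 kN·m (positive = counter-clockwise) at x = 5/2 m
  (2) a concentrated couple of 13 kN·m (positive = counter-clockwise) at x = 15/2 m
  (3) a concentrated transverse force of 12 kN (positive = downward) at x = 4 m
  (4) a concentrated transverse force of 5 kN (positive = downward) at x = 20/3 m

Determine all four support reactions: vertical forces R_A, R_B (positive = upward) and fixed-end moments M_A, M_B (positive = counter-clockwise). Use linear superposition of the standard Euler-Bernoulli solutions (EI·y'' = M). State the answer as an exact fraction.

R_A = 593179/54000 kN, M_A = 262399/10800 kN·m, R_B = 324821/54000 kN, M_B = -217241/10800 kN·m

Load 1 — applied couple M₀=4 kN·m at a=5/2 m (b=L-a=15/2):
  R_A = 6M₀ab/L³ = 6·4·(5/2)·(15/2)/10³ = 9/20 kN
  M_A = M₀b(2a-b)/L² = 4·(15/2)·(2·(5/2)-(15/2))/10² = -3/4 kN·m
  R_B = -6M₀ab/L³ = -6·4·(5/2)·(15/2)/10³ = -9/20 kN
  M_B = M₀a(2b-a)/L² = 4·(5/2)·(2·(15/2)-(5/2))/10² = 5/4 kN·m
Load 2 — applied couple M₀=13 kN·m at a=15/2 m (b=L-a=5/2):
  R_A = 6M₀ab/L³ = 6·13·(15/2)·(5/2)/10³ = 117/80 kN
  M_A = M₀b(2a-b)/L² = 13·(5/2)·(2·(15/2)-(5/2))/10² = 65/16 kN·m
  R_B = -6M₀ab/L³ = -6·13·(15/2)·(5/2)/10³ = -117/80 kN
  M_B = M₀a(2b-a)/L² = 13·(15/2)·(2·(5/2)-(15/2))/10² = -39/16 kN·m
Load 3 — point force P=12 kN at a=4 m (b=L-a=6):
  R_A = Pb²(3a+b)/L³ = 12·6²·(3·4+6)/10³ = 972/125 kN
  M_A = Pab²/L² = 12·4·6²/10² = 432/25 kN·m
  R_B = Pa²(a+3b)/L³ = 12·4²·(4+3·6)/10³ = 528/125 kN
  M_B = -Pa²b/L² = -12·4²·6/10² = -288/25 kN·m
Load 4 — point force P=5 kN at a=20/3 m (b=L-a=10/3):
  R_A = Pb²(3a+b)/L³ = 5·(10/3)²·(3·(20/3)+(10/3))/10³ = 35/27 kN
  M_A = Pab²/L² = 5·(20/3)·(10/3)²/10² = 100/27 kN·m
  R_B = Pa²(a+3b)/L³ = 5·(20/3)²·((20/3)+3·(10/3))/10³ = 100/27 kN
  M_B = -Pa²b/L² = -5·(20/3)²·(10/3)/10² = -200/27 kN·m
Superposition: R_A = 593179/54000 kN, M_A = 262399/10800 kN·m, R_B = 324821/54000 kN, M_B = -217241/10800 kN·m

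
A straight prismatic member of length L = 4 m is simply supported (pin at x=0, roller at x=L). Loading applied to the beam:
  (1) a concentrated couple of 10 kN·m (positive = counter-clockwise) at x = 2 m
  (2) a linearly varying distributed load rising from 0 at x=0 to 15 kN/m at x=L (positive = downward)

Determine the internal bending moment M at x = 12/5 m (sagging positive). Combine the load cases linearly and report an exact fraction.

Load 1 — applied couple M₀=10 kN·m at a=2 m (b=L-a=2):
  M_1 = M₀x/L - M₀  [x>a] = 10·(12/5)/4 - 10 = -4 kN·m
Load 2 — triangular load w₀=15 kN/m (0→w₀ over full span):
  M_2 = w₀Lx/6 - w₀x³/(6L) = 15·4·(12/5)/6 - 15·(12/5)³/(6·4) = 384/25 kN·m
Superposition: M = Σ M_i = 284/25 kN·m ≈ 11.360000 kN·m

M(12/5) = 284/25 kN·m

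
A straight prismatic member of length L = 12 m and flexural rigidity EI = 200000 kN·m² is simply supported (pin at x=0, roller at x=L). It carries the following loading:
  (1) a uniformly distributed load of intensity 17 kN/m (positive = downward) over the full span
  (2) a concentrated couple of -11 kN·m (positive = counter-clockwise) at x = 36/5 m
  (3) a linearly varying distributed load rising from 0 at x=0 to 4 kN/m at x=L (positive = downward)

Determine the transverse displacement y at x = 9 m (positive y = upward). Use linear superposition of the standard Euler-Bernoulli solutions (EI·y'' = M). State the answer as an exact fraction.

Load 1 — uniform load w=17 kN/m over full span:
  y_1 = -wx(L³-2Lx²+x³)/(24EI) = -17·9·(12³-2·12·9²+9³)/(24·200000) = -26163/1600000 m
Load 2 — applied couple M₀=-11 kN·m at a=36/5 m (b=L-a=24/5):
  y_2 = (M₀x³/(6L)-M₀(x-a)²/2+C₁x)/EI  [x>a] with C₁=M₀(3b²-L²)/(6L)=286/25 = ((-11)·9³/(6·12)-(-11)·(9-(36/5))²/2+(286/25)·9)/200000 = 1881/40000000 m
Load 3 — triangular load w₀=4 kN/m (0→w₀ over full span):
  y_3 = -w₀x(7L⁴-10L²x²+3x⁴)/(360LEI) = -4·9·(7·12⁴-10·12²·9²+3·9⁴)/(360·12·200000) = -3213/1600000 m
Superposition: y = Σ y_i = -732519/40000000 m ≈ -0.018313 m

y(9) = -732519/40000000 m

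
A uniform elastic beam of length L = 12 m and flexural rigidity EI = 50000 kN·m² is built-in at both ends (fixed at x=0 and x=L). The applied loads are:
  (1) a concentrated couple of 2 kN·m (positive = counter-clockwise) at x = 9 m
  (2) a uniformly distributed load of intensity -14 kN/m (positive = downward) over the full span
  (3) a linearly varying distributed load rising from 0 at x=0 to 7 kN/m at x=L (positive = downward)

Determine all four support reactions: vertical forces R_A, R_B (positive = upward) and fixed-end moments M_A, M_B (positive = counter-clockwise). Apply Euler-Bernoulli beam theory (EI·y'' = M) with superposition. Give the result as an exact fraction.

Load 1 — applied couple M₀=2 kN·m at a=9 m (b=L-a=3):
  R_A = 6M₀ab/L³ = 6·2·9·3/12³ = 3/16 kN
  M_A = M₀b(2a-b)/L² = 2·3·(2·9-3)/12² = 5/8 kN·m
  R_B = -6M₀ab/L³ = -6·2·9·3/12³ = -3/16 kN
  M_B = M₀a(2b-a)/L² = 2·9·(2·3-9)/12² = -3/8 kN·m
Load 2 — uniform load w=-14 kN/m over full span:
  R_A = wL/2 = (-14)·12/2 = -84 kN
  M_A = wL²/12 = (-14)·12²/12 = -168 kN·m
  R_B = wL/2 = (-14)·12/2 = -84 kN
  M_B = -wL²/12 = -(-14)·12²/12 = 168 kN·m
Load 3 — triangular load w₀=7 kN/m (0→w₀ over full span):
  R_A = 3w₀L/20 = 3·7·12/20 = 63/5 kN
  M_A = w₀L²/30 = 7·12²/30 = 168/5 kN·m
  R_B = 7w₀L/20 = 7·7·12/20 = 147/5 kN
  M_B = -w₀L²/20 = -7·12²/20 = -252/5 kN·m
Superposition: R_A = -5697/80 kN, M_A = -5351/40 kN·m, R_B = -4383/80 kN, M_B = 4689/40 kN·m

R_A = -5697/80 kN, M_A = -5351/40 kN·m, R_B = -4383/80 kN, M_B = 4689/40 kN·m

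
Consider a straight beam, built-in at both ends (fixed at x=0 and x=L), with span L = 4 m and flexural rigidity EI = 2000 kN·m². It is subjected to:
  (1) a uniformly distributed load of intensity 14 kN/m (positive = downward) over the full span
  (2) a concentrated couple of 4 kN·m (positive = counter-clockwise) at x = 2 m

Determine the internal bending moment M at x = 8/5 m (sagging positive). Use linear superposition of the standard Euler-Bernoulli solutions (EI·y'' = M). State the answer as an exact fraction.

M(8/5) = 721/75 kN·m

Load 1 — uniform load w=14 kN/m over full span:
  M_1 = wLx/2 - wL²/12 - wx²/2 = 14·4·(8/5)/2 - 14·4²/12 - 14·(8/5)²/2 = 616/75 kN·m
Load 2 — applied couple M₀=4 kN·m at a=2 m (b=L-a=2):
  M_2 = R_Ax - M_A  [x≤a] with R_A=3/2, M_A=1 = (3/2)·(8/5) - 1 = 7/5 kN·m
Superposition: M = Σ M_i = 721/75 kN·m ≈ 9.613333 kN·m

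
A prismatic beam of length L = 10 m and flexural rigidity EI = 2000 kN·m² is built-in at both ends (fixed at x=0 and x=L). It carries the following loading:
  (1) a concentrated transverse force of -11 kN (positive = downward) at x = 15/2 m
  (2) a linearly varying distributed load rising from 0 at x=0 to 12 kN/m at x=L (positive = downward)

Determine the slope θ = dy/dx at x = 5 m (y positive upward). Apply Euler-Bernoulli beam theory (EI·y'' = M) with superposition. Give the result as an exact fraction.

θ(5) = -1/1024 rad

Load 1 — point force P=-11 kN at a=15/2 m (b=L-a=5/2):
  θ_1 = -Pb²x(2aL-(3a+b)x)/(2L³EI)  [x≤a] = -(-11)·(5/2)²·5·(2·(15/2)·10-(3·(15/2)+(5/2))·5)/(2·10³·2000) = 11/5120 rad
Load 2 — triangular load w₀=12 kN/m (0→w₀ over full span):
  θ_2 = -w₀(2x(L-x)(L-2x)(x+2L)+x²(L-x)²)/(120LEI) = -12·(2·5·(10-5)·(10-2·5)·(5+2·10)+5²·(10-5)²)/(120·10·2000) = -1/320 rad
Superposition: θ = Σ θ_i = -1/1024 rad ≈ -0.000977 rad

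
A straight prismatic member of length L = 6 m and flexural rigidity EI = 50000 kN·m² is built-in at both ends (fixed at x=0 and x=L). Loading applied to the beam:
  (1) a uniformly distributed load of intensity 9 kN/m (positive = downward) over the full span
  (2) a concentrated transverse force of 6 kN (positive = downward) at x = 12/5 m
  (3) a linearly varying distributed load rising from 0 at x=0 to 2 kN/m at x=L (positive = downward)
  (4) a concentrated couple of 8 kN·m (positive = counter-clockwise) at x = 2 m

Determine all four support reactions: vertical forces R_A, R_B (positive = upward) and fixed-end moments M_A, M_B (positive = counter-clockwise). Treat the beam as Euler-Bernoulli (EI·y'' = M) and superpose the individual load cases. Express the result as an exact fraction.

Load 1 — uniform load w=9 kN/m over full span:
  R_A = wL/2 = 9·6/2 = 27 kN
  M_A = wL²/12 = 9·6²/12 = 27 kN·m
  R_B = wL/2 = 9·6/2 = 27 kN
  M_B = -wL²/12 = -9·6²/12 = -27 kN·m
Load 2 — point force P=6 kN at a=12/5 m (b=L-a=18/5):
  R_A = Pb²(3a+b)/L³ = 6·(18/5)²·(3·(12/5)+(18/5))/6³ = 486/125 kN
  M_A = Pab²/L² = 6·(12/5)·(18/5)²/6² = 648/125 kN·m
  R_B = Pa²(a+3b)/L³ = 6·(12/5)²·((12/5)+3·(18/5))/6³ = 264/125 kN
  M_B = -Pa²b/L² = -6·(12/5)²·(18/5)/6² = -432/125 kN·m
Load 3 — triangular load w₀=2 kN/m (0→w₀ over full span):
  R_A = 3w₀L/20 = 3·2·6/20 = 9/5 kN
  M_A = w₀L²/30 = 2·6²/30 = 12/5 kN·m
  R_B = 7w₀L/20 = 7·2·6/20 = 21/5 kN
  M_B = -w₀L²/20 = -2·6²/20 = -18/5 kN·m
Load 4 — applied couple M₀=8 kN·m at a=2 m (b=L-a=4):
  R_A = 6M₀ab/L³ = 6·8·2·4/6³ = 16/9 kN
  M_A = M₀b(2a-b)/L² = 8·4·(2·2-4)/6² = 0 kN·m
  R_B = -6M₀ab/L³ = -6·8·2·4/6³ = -16/9 kN
  M_B = M₀a(2b-a)/L² = 8·2·(2·4-2)/6² = 8/3 kN·m
Superposition: R_A = 38774/1125 kN, M_A = 4323/125 kN·m, R_B = 35476/1125 kN, M_B = -11771/375 kN·m

R_A = 38774/1125 kN, M_A = 4323/125 kN·m, R_B = 35476/1125 kN, M_B = -11771/375 kN·m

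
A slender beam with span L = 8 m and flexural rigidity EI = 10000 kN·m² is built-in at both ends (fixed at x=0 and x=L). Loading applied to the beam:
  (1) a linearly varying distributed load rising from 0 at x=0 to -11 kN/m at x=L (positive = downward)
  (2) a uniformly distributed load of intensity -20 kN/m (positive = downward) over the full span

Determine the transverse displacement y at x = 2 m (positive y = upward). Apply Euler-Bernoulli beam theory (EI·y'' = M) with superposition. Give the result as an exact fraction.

Load 1 — triangular load w₀=-11 kN/m (0→w₀ over full span):
  y_1 = -w₀x²(L-x)²(x+2L)/(120LEI) = -(-11)·2²·(8-2)²·(2+2·8)/(120·8·10000) = 297/100000 m
Load 2 — uniform load w=-20 kN/m over full span:
  y_2 = -wx²(L-x)²/(24EI) = -(-20)·2²·(8-2)²/(24·10000) = 3/250 m
Superposition: y = Σ y_i = 1497/100000 m ≈ 0.014970 m

y(2) = 1497/100000 m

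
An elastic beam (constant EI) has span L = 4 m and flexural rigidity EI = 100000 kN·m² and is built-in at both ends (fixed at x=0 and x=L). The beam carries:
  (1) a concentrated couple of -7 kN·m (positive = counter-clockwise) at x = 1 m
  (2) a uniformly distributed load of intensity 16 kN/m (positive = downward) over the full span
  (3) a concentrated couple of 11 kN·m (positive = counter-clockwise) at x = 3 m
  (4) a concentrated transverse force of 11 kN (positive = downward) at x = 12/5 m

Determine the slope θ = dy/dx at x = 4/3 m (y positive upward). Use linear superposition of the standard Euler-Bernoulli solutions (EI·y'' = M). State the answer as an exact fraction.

Load 1 — applied couple M₀=-7 kN·m at a=1 m (b=L-a=3):
  θ_1 = (R_Ax²/2 - M_Ax - M₀(x-a))/EI  [x>a] with R_A=-63/32, M_A=21/16 = ((-63/32)·(4/3)²/2 - (21/16)·(4/3) - (-7)·((4/3)-1))/100000 = -7/600000 rad
Load 2 — uniform load w=16 kN/m over full span:
  θ_2 = -wx(L-x)(L-2x)/(12EI) = -16·(4/3)·(4-(4/3))·(4-2·(4/3))/(12·100000) = -16/253125 rad
Load 3 — applied couple M₀=11 kN·m at a=3 m (b=L-a=1):
  θ_3 = (R_Ax²/2 - M_Ax)/EI  [x≤a] with R_A=99/32, M_A=55/16 = ((99/32)·(4/3)²/2 - (55/16)·(4/3))/100000 = -11/600000 rad
Load 4 — point force P=11 kN at a=12/5 m (b=L-a=8/5):
  θ_4 = -Pb²x(2aL-(3a+b)x)/(2L³EI)  [x≤a] = -11·(8/5)²·(4/3)·(2·(12/5)·4-(3·(12/5)+(8/5))·(4/3))/(2·4³·100000) = -77/3515625 rad
Superposition: θ = Σ θ_i = -116551/1012500000 rad ≈ -0.000115 rad

θ(4/3) = -116551/1012500000 rad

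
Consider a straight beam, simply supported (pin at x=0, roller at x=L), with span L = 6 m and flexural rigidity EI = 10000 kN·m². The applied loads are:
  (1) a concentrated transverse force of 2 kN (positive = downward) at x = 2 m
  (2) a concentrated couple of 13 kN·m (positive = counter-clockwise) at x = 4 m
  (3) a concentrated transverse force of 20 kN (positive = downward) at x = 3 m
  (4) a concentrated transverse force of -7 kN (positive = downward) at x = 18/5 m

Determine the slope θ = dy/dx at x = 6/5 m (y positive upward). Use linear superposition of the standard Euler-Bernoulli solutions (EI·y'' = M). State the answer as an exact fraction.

Load 1 — point force P=2 kN at a=2 m (b=L-a=4):
  θ_1 = -Pb(L²-b²-3x²)/(6LEI)  [x≤a] = -2·4·(6²-4²-3·(6/5)²)/(6·6·10000) = -49/140625 rad
Load 2 — applied couple M₀=13 kN·m at a=4 m (b=L-a=2):
  θ_2 = (M₀x²/(2L)+C₁)/EI  [x≤a] with C₁=M₀(3b²-L²)/(6L)=-26/3 = (13·(6/5)²/(2·6)+(-26/3))/10000 = -533/750000 rad
Load 3 — point force P=20 kN at a=3 m (b=L-a=3):
  θ_3 = -Pb(L²-b²-3x²)/(6LEI)  [x≤a] = -20·3·(6²-3²-3·(6/5)²)/(6·6·10000) = -189/50000 rad
Load 4 — point force P=-7 kN at a=18/5 m (b=L-a=12/5):
  θ_4 = -Pb(L²-b²-3x²)/(6LEI)  [x≤a] = -(-7)·(12/5)·(6²-(12/5)²-3·(6/5)²)/(6·6·10000) = 189/156250 rad
Superposition: θ = Σ θ_i = -2552/703125 rad ≈ -0.003630 rad

θ(6/5) = -2552/703125 rad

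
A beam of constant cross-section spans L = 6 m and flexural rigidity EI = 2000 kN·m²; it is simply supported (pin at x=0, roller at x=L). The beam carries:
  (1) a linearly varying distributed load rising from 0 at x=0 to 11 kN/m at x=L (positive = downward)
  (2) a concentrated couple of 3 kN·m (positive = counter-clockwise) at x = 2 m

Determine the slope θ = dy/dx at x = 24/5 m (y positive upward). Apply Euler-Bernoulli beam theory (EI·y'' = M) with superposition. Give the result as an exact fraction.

Load 1 — triangular load w₀=11 kN/m (0→w₀ over full span):
  θ_1 = -w₀(7L⁴-30L²x²+15x⁴)/(360LEI) = -11·(7·6⁴-30·6²·(24/5)²+15·(24/5)⁴)/(360·6·2000) = 24981/1250000 rad
Load 2 — applied couple M₀=3 kN·m at a=2 m (b=L-a=4):
  θ_2 = (M₀x²/(2L)-M₀(x-a)+C₁)/EI  [x>a] with C₁=M₀(3b²-L²)/(6L)=1 = (3·(24/5)²/(2·6)-3·((24/5)-2)+1)/2000 = -41/50000 rad
Superposition: θ = Σ θ_i = 5989/312500 rad ≈ 0.019165 rad

θ(24/5) = 5989/312500 rad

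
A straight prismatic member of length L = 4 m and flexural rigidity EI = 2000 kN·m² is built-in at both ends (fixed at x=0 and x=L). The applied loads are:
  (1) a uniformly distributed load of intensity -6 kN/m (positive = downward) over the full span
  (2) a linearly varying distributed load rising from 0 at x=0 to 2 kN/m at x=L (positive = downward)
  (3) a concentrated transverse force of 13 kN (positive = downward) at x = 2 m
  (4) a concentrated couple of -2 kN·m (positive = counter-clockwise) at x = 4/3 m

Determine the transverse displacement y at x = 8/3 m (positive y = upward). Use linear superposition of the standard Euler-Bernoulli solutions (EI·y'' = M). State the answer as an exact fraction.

y(8/3) = -857/1822500 m

Load 1 — uniform load w=-6 kN/m over full span:
  y_1 = -wx²(L-x)²/(24EI) = -(-6)·(8/3)²·(4-(8/3))²/(24·2000) = 16/10125 m
Load 2 — triangular load w₀=2 kN/m (0→w₀ over full span):
  y_2 = -w₀x²(L-x)²(x+2L)/(120LEI) = -2·(8/3)²·(4-(8/3))²·((8/3)+2·4)/(120·4·2000) = -128/455625 m
Load 3 — point force P=13 kN at a=2 m (b=L-a=2):
  y_3 = -Pa²(L-x)²(3bL-(3b+a)(L-x))/(6L³EI)  [x>a] = -13·2²·(4-(8/3))²·(3·2·4-(3·2+2)·(4-(8/3)))/(6·4³·2000) = -13/8100 m
Load 4 — applied couple M₀=-2 kN·m at a=4/3 m (b=L-a=8/3):
  y_4 = (R_Ax³/6 - M_Ax²/2 - M₀(x-a)²/2)/EI  [x>a] with R_A=-2/3, M_A=0 = ((-2/3)·(8/3)³/6 - 0·(8/3)²/2 - (-2)·((8/3)-(4/3))²/2)/2000 = -1/6075 m
Superposition: y = Σ y_i = -857/1822500 m ≈ -0.000470 m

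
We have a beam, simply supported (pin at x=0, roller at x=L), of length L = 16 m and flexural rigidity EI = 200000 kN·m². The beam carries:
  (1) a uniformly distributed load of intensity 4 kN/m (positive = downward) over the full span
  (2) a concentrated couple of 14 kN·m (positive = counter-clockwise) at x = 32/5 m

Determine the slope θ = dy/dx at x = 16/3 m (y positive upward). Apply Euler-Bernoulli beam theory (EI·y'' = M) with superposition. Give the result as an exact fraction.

Load 1 — uniform load w=4 kN/m over full span:
  θ_1 = -w(L³-6Lx²+4x³)/(24EI) = -4·(16³-6·16·(16/3)²+4·(16/3)³)/(24·200000) = -416/253125 rad
Load 2 — applied couple M₀=14 kN·m at a=32/5 m (b=L-a=48/5):
  θ_2 = (M₀x²/(2L)+C₁)/EI  [x≤a] with C₁=M₀(3b²-L²)/(6L)=224/75 = (14·(16/3)²/(2·16)+(224/75))/200000 = 217/2812500 rad
Superposition: θ = Σ θ_i = -39647/25312500 rad ≈ -0.001566 rad

θ(16/3) = -39647/25312500 rad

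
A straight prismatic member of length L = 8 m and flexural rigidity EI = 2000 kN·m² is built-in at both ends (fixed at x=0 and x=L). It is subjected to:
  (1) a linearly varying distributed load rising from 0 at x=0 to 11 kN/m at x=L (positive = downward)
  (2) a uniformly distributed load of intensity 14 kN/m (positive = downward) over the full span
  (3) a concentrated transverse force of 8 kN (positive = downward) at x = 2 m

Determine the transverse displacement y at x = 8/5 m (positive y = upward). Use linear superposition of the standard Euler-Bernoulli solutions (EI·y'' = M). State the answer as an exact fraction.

Load 1 — triangular load w₀=11 kN/m (0→w₀ over full span):
  y_1 = -w₀x²(L-x)²(x+2L)/(120LEI) = -11·(8/5)²·(8-(8/5))²·((8/5)+2·8)/(120·8·2000) = -61952/5859375 m
Load 2 — uniform load w=14 kN/m over full span:
  y_2 = -wx²(L-x)²/(24EI) = -14·(8/5)²·(8-(8/5))²/(24·2000) = -7168/234375 m
Load 3 — point force P=8 kN at a=2 m (b=L-a=6):
  y_3 = -Pb²x²(3aL-(3a+b)x)/(6L³EI)  [x≤a] = -8·6²·(8/5)²·(3·2·8-(3·2+6)·(8/5))/(6·8³·2000) = -54/15625 m
Superposition: y = Σ y_i = -87134/1953125 m ≈ -0.044613 m

y(8/5) = -87134/1953125 m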